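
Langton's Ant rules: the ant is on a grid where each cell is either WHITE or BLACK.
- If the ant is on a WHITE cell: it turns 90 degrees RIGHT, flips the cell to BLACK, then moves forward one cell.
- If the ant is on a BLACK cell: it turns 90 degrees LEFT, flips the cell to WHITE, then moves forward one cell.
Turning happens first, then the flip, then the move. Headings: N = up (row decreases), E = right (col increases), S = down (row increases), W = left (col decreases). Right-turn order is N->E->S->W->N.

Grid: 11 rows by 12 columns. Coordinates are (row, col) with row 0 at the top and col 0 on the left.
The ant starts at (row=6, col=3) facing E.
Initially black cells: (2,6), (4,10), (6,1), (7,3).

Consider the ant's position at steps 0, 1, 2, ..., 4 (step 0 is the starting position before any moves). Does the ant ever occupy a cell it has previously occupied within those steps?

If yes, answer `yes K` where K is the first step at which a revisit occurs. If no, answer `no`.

Step 1: on WHITE (6,3): turn R to S, flip to black, move to (7,3). |black|=5 — new cell
Step 2: on BLACK (7,3): turn L to E, flip to white, move to (7,4). |black|=4 — new cell
Step 3: on WHITE (7,4): turn R to S, flip to black, move to (8,4). |black|=5 — new cell
Step 4: on WHITE (8,4): turn R to W, flip to black, move to (8,3). |black|=6 — new cell
No revisit within 4 steps.

Answer: no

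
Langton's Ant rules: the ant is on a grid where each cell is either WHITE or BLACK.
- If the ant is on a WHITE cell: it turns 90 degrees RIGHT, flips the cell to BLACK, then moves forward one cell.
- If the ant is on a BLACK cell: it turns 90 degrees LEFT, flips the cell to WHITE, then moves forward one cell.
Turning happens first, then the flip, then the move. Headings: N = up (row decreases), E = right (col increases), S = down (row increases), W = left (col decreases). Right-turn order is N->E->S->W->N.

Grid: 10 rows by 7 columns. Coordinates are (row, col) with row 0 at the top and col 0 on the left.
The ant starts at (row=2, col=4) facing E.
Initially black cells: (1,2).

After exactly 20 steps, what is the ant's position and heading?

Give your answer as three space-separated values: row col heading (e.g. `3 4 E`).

Step 1: on WHITE (2,4): turn R to S, flip to black, move to (3,4). |black|=2
Step 2: on WHITE (3,4): turn R to W, flip to black, move to (3,3). |black|=3
Step 3: on WHITE (3,3): turn R to N, flip to black, move to (2,3). |black|=4
Step 4: on WHITE (2,3): turn R to E, flip to black, move to (2,4). |black|=5
Step 5: on BLACK (2,4): turn L to N, flip to white, move to (1,4). |black|=4
Step 6: on WHITE (1,4): turn R to E, flip to black, move to (1,5). |black|=5
Step 7: on WHITE (1,5): turn R to S, flip to black, move to (2,5). |black|=6
Step 8: on WHITE (2,5): turn R to W, flip to black, move to (2,4). |black|=7
Step 9: on WHITE (2,4): turn R to N, flip to black, move to (1,4). |black|=8
Step 10: on BLACK (1,4): turn L to W, flip to white, move to (1,3). |black|=7
Step 11: on WHITE (1,3): turn R to N, flip to black, move to (0,3). |black|=8
Step 12: on WHITE (0,3): turn R to E, flip to black, move to (0,4). |black|=9
Step 13: on WHITE (0,4): turn R to S, flip to black, move to (1,4). |black|=10
Step 14: on WHITE (1,4): turn R to W, flip to black, move to (1,3). |black|=11
Step 15: on BLACK (1,3): turn L to S, flip to white, move to (2,3). |black|=10
Step 16: on BLACK (2,3): turn L to E, flip to white, move to (2,4). |black|=9
Step 17: on BLACK (2,4): turn L to N, flip to white, move to (1,4). |black|=8
Step 18: on BLACK (1,4): turn L to W, flip to white, move to (1,3). |black|=7
Step 19: on WHITE (1,3): turn R to N, flip to black, move to (0,3). |black|=8
Step 20: on BLACK (0,3): turn L to W, flip to white, move to (0,2). |black|=7

Answer: 0 2 W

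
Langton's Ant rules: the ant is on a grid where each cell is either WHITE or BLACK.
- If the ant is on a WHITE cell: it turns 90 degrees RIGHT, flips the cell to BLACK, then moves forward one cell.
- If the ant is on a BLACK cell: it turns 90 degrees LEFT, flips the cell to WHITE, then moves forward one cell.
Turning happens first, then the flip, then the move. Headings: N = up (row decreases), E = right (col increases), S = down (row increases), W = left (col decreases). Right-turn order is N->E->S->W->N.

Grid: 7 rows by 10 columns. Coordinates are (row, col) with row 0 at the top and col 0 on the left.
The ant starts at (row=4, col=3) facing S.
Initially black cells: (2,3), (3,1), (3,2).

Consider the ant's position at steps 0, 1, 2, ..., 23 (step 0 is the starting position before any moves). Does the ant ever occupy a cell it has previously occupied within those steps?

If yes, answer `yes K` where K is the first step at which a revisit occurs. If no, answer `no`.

Step 1: on WHITE (4,3): turn R to W, flip to black, move to (4,2). |black|=4 — new cell
Step 2: on WHITE (4,2): turn R to N, flip to black, move to (3,2). |black|=5 — new cell
Step 3: on BLACK (3,2): turn L to W, flip to white, move to (3,1). |black|=4 — new cell
Step 4: on BLACK (3,1): turn L to S, flip to white, move to (4,1). |black|=3 — new cell
Step 5: on WHITE (4,1): turn R to W, flip to black, move to (4,0). |black|=4 — new cell
Step 6: on WHITE (4,0): turn R to N, flip to black, move to (3,0). |black|=5 — new cell
Step 7: on WHITE (3,0): turn R to E, flip to black, move to (3,1). |black|=6 — REVISIT

Answer: yes 7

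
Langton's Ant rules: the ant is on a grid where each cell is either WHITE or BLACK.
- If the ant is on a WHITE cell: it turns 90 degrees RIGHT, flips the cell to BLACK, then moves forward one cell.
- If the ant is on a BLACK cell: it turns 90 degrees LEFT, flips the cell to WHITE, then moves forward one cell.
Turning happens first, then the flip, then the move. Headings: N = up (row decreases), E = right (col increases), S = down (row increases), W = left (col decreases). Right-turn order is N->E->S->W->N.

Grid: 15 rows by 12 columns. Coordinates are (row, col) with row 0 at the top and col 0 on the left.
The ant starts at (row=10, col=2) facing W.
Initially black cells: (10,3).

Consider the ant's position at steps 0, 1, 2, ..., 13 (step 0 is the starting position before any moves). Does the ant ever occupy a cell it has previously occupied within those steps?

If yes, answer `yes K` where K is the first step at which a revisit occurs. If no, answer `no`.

Step 1: on WHITE (10,2): turn R to N, flip to black, move to (9,2). |black|=2 — new cell
Step 2: on WHITE (9,2): turn R to E, flip to black, move to (9,3). |black|=3 — new cell
Step 3: on WHITE (9,3): turn R to S, flip to black, move to (10,3). |black|=4 — new cell
Step 4: on BLACK (10,3): turn L to E, flip to white, move to (10,4). |black|=3 — new cell
Step 5: on WHITE (10,4): turn R to S, flip to black, move to (11,4). |black|=4 — new cell
Step 6: on WHITE (11,4): turn R to W, flip to black, move to (11,3). |black|=5 — new cell
Step 7: on WHITE (11,3): turn R to N, flip to black, move to (10,3). |black|=6 — REVISIT

Answer: yes 7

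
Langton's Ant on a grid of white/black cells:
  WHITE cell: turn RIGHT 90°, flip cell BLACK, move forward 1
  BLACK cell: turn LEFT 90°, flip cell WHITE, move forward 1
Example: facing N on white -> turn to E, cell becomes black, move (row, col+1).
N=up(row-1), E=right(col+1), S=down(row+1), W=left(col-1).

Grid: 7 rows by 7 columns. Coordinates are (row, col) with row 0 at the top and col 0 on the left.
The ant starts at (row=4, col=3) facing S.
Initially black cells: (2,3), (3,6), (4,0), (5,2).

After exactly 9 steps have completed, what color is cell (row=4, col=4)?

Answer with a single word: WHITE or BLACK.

Answer: BLACK

Derivation:
Step 1: on WHITE (4,3): turn R to W, flip to black, move to (4,2). |black|=5
Step 2: on WHITE (4,2): turn R to N, flip to black, move to (3,2). |black|=6
Step 3: on WHITE (3,2): turn R to E, flip to black, move to (3,3). |black|=7
Step 4: on WHITE (3,3): turn R to S, flip to black, move to (4,3). |black|=8
Step 5: on BLACK (4,3): turn L to E, flip to white, move to (4,4). |black|=7
Step 6: on WHITE (4,4): turn R to S, flip to black, move to (5,4). |black|=8
Step 7: on WHITE (5,4): turn R to W, flip to black, move to (5,3). |black|=9
Step 8: on WHITE (5,3): turn R to N, flip to black, move to (4,3). |black|=10
Step 9: on WHITE (4,3): turn R to E, flip to black, move to (4,4). |black|=11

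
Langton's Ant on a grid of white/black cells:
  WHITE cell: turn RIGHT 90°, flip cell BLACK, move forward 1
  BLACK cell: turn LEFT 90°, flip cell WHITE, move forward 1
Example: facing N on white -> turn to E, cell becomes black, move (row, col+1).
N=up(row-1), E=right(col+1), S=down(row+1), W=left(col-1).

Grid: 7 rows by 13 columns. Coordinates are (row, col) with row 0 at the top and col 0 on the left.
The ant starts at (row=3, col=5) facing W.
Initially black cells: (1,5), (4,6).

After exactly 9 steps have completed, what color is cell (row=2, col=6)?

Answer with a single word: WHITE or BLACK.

Step 1: on WHITE (3,5): turn R to N, flip to black, move to (2,5). |black|=3
Step 2: on WHITE (2,5): turn R to E, flip to black, move to (2,6). |black|=4
Step 3: on WHITE (2,6): turn R to S, flip to black, move to (3,6). |black|=5
Step 4: on WHITE (3,6): turn R to W, flip to black, move to (3,5). |black|=6
Step 5: on BLACK (3,5): turn L to S, flip to white, move to (4,5). |black|=5
Step 6: on WHITE (4,5): turn R to W, flip to black, move to (4,4). |black|=6
Step 7: on WHITE (4,4): turn R to N, flip to black, move to (3,4). |black|=7
Step 8: on WHITE (3,4): turn R to E, flip to black, move to (3,5). |black|=8
Step 9: on WHITE (3,5): turn R to S, flip to black, move to (4,5). |black|=9

Answer: BLACK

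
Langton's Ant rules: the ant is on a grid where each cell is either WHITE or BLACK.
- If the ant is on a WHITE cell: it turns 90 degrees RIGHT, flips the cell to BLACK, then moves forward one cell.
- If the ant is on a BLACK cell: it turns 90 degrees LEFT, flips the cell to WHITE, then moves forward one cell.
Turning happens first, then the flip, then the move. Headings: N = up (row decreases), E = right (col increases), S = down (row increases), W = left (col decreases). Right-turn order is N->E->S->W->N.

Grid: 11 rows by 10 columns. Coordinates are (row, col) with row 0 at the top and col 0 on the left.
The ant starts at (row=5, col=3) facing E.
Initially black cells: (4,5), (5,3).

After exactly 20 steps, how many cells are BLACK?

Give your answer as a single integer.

Answer: 8

Derivation:
Step 1: on BLACK (5,3): turn L to N, flip to white, move to (4,3). |black|=1
Step 2: on WHITE (4,3): turn R to E, flip to black, move to (4,4). |black|=2
Step 3: on WHITE (4,4): turn R to S, flip to black, move to (5,4). |black|=3
Step 4: on WHITE (5,4): turn R to W, flip to black, move to (5,3). |black|=4
Step 5: on WHITE (5,3): turn R to N, flip to black, move to (4,3). |black|=5
Step 6: on BLACK (4,3): turn L to W, flip to white, move to (4,2). |black|=4
Step 7: on WHITE (4,2): turn R to N, flip to black, move to (3,2). |black|=5
Step 8: on WHITE (3,2): turn R to E, flip to black, move to (3,3). |black|=6
Step 9: on WHITE (3,3): turn R to S, flip to black, move to (4,3). |black|=7
Step 10: on WHITE (4,3): turn R to W, flip to black, move to (4,2). |black|=8
Step 11: on BLACK (4,2): turn L to S, flip to white, move to (5,2). |black|=7
Step 12: on WHITE (5,2): turn R to W, flip to black, move to (5,1). |black|=8
Step 13: on WHITE (5,1): turn R to N, flip to black, move to (4,1). |black|=9
Step 14: on WHITE (4,1): turn R to E, flip to black, move to (4,2). |black|=10
Step 15: on WHITE (4,2): turn R to S, flip to black, move to (5,2). |black|=11
Step 16: on BLACK (5,2): turn L to E, flip to white, move to (5,3). |black|=10
Step 17: on BLACK (5,3): turn L to N, flip to white, move to (4,3). |black|=9
Step 18: on BLACK (4,3): turn L to W, flip to white, move to (4,2). |black|=8
Step 19: on BLACK (4,2): turn L to S, flip to white, move to (5,2). |black|=7
Step 20: on WHITE (5,2): turn R to W, flip to black, move to (5,1). |black|=8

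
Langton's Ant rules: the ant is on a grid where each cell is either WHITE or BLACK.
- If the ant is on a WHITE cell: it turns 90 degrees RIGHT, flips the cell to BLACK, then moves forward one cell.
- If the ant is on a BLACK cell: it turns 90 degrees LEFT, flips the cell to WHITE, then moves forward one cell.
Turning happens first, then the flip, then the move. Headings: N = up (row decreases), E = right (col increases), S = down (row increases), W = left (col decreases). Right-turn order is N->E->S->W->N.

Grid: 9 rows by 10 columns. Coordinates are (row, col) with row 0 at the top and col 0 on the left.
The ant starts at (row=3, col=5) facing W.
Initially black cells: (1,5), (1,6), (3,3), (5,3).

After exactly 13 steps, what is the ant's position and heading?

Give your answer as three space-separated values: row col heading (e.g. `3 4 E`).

Answer: 4 5 N

Derivation:
Step 1: on WHITE (3,5): turn R to N, flip to black, move to (2,5). |black|=5
Step 2: on WHITE (2,5): turn R to E, flip to black, move to (2,6). |black|=6
Step 3: on WHITE (2,6): turn R to S, flip to black, move to (3,6). |black|=7
Step 4: on WHITE (3,6): turn R to W, flip to black, move to (3,5). |black|=8
Step 5: on BLACK (3,5): turn L to S, flip to white, move to (4,5). |black|=7
Step 6: on WHITE (4,5): turn R to W, flip to black, move to (4,4). |black|=8
Step 7: on WHITE (4,4): turn R to N, flip to black, move to (3,4). |black|=9
Step 8: on WHITE (3,4): turn R to E, flip to black, move to (3,5). |black|=10
Step 9: on WHITE (3,5): turn R to S, flip to black, move to (4,5). |black|=11
Step 10: on BLACK (4,5): turn L to E, flip to white, move to (4,6). |black|=10
Step 11: on WHITE (4,6): turn R to S, flip to black, move to (5,6). |black|=11
Step 12: on WHITE (5,6): turn R to W, flip to black, move to (5,5). |black|=12
Step 13: on WHITE (5,5): turn R to N, flip to black, move to (4,5). |black|=13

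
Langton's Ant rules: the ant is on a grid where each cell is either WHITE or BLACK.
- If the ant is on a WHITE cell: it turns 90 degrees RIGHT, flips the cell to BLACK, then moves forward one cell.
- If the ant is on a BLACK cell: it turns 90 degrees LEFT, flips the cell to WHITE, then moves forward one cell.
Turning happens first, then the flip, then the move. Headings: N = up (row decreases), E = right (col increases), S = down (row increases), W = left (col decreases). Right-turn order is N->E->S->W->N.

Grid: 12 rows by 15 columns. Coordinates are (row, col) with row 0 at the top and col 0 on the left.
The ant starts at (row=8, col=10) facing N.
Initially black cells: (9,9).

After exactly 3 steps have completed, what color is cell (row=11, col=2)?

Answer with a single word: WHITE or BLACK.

Answer: WHITE

Derivation:
Step 1: on WHITE (8,10): turn R to E, flip to black, move to (8,11). |black|=2
Step 2: on WHITE (8,11): turn R to S, flip to black, move to (9,11). |black|=3
Step 3: on WHITE (9,11): turn R to W, flip to black, move to (9,10). |black|=4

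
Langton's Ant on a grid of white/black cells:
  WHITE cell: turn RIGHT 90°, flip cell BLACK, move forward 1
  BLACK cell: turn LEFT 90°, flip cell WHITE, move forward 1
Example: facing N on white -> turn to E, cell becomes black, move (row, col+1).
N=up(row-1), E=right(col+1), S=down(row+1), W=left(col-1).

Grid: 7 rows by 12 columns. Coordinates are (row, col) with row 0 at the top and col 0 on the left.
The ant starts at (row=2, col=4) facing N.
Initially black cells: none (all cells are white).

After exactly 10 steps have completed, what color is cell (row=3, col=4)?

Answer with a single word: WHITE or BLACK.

Step 1: on WHITE (2,4): turn R to E, flip to black, move to (2,5). |black|=1
Step 2: on WHITE (2,5): turn R to S, flip to black, move to (3,5). |black|=2
Step 3: on WHITE (3,5): turn R to W, flip to black, move to (3,4). |black|=3
Step 4: on WHITE (3,4): turn R to N, flip to black, move to (2,4). |black|=4
Step 5: on BLACK (2,4): turn L to W, flip to white, move to (2,3). |black|=3
Step 6: on WHITE (2,3): turn R to N, flip to black, move to (1,3). |black|=4
Step 7: on WHITE (1,3): turn R to E, flip to black, move to (1,4). |black|=5
Step 8: on WHITE (1,4): turn R to S, flip to black, move to (2,4). |black|=6
Step 9: on WHITE (2,4): turn R to W, flip to black, move to (2,3). |black|=7
Step 10: on BLACK (2,3): turn L to S, flip to white, move to (3,3). |black|=6

Answer: BLACK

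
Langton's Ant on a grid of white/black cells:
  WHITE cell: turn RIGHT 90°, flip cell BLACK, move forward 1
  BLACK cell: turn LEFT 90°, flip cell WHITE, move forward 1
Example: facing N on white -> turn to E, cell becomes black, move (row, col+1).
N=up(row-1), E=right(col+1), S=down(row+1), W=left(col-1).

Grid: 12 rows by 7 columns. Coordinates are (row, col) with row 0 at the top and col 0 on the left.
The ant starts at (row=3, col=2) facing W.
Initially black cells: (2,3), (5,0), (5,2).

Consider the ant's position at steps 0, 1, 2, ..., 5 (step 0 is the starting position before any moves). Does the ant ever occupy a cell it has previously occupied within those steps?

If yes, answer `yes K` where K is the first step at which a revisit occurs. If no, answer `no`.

Step 1: on WHITE (3,2): turn R to N, flip to black, move to (2,2). |black|=4 — new cell
Step 2: on WHITE (2,2): turn R to E, flip to black, move to (2,3). |black|=5 — new cell
Step 3: on BLACK (2,3): turn L to N, flip to white, move to (1,3). |black|=4 — new cell
Step 4: on WHITE (1,3): turn R to E, flip to black, move to (1,4). |black|=5 — new cell
Step 5: on WHITE (1,4): turn R to S, flip to black, move to (2,4). |black|=6 — new cell
No revisit within 5 steps.

Answer: no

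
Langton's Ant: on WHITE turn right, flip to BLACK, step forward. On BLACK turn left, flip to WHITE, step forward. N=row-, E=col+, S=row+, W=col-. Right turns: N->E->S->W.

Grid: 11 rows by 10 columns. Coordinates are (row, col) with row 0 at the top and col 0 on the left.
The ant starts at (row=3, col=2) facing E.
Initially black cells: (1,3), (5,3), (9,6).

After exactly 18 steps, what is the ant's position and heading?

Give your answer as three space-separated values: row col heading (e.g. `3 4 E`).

Step 1: on WHITE (3,2): turn R to S, flip to black, move to (4,2). |black|=4
Step 2: on WHITE (4,2): turn R to W, flip to black, move to (4,1). |black|=5
Step 3: on WHITE (4,1): turn R to N, flip to black, move to (3,1). |black|=6
Step 4: on WHITE (3,1): turn R to E, flip to black, move to (3,2). |black|=7
Step 5: on BLACK (3,2): turn L to N, flip to white, move to (2,2). |black|=6
Step 6: on WHITE (2,2): turn R to E, flip to black, move to (2,3). |black|=7
Step 7: on WHITE (2,3): turn R to S, flip to black, move to (3,3). |black|=8
Step 8: on WHITE (3,3): turn R to W, flip to black, move to (3,2). |black|=9
Step 9: on WHITE (3,2): turn R to N, flip to black, move to (2,2). |black|=10
Step 10: on BLACK (2,2): turn L to W, flip to white, move to (2,1). |black|=9
Step 11: on WHITE (2,1): turn R to N, flip to black, move to (1,1). |black|=10
Step 12: on WHITE (1,1): turn R to E, flip to black, move to (1,2). |black|=11
Step 13: on WHITE (1,2): turn R to S, flip to black, move to (2,2). |black|=12
Step 14: on WHITE (2,2): turn R to W, flip to black, move to (2,1). |black|=13
Step 15: on BLACK (2,1): turn L to S, flip to white, move to (3,1). |black|=12
Step 16: on BLACK (3,1): turn L to E, flip to white, move to (3,2). |black|=11
Step 17: on BLACK (3,2): turn L to N, flip to white, move to (2,2). |black|=10
Step 18: on BLACK (2,2): turn L to W, flip to white, move to (2,1). |black|=9

Answer: 2 1 W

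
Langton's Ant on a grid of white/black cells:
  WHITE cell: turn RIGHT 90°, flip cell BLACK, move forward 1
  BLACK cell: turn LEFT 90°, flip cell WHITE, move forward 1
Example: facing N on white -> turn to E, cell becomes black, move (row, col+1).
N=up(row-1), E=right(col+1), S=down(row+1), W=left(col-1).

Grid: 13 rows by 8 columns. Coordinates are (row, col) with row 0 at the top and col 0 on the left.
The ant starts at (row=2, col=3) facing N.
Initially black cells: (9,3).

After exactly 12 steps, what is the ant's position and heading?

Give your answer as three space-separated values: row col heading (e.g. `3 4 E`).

Answer: 2 1 N

Derivation:
Step 1: on WHITE (2,3): turn R to E, flip to black, move to (2,4). |black|=2
Step 2: on WHITE (2,4): turn R to S, flip to black, move to (3,4). |black|=3
Step 3: on WHITE (3,4): turn R to W, flip to black, move to (3,3). |black|=4
Step 4: on WHITE (3,3): turn R to N, flip to black, move to (2,3). |black|=5
Step 5: on BLACK (2,3): turn L to W, flip to white, move to (2,2). |black|=4
Step 6: on WHITE (2,2): turn R to N, flip to black, move to (1,2). |black|=5
Step 7: on WHITE (1,2): turn R to E, flip to black, move to (1,3). |black|=6
Step 8: on WHITE (1,3): turn R to S, flip to black, move to (2,3). |black|=7
Step 9: on WHITE (2,3): turn R to W, flip to black, move to (2,2). |black|=8
Step 10: on BLACK (2,2): turn L to S, flip to white, move to (3,2). |black|=7
Step 11: on WHITE (3,2): turn R to W, flip to black, move to (3,1). |black|=8
Step 12: on WHITE (3,1): turn R to N, flip to black, move to (2,1). |black|=9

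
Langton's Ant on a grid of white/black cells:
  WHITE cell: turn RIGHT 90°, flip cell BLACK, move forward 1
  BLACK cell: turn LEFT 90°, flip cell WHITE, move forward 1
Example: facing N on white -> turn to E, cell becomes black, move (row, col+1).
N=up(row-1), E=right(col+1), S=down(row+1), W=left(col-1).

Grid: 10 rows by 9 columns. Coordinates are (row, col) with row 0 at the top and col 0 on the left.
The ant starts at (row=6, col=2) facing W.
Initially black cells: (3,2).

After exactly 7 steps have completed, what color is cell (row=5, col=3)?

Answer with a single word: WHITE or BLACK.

Answer: BLACK

Derivation:
Step 1: on WHITE (6,2): turn R to N, flip to black, move to (5,2). |black|=2
Step 2: on WHITE (5,2): turn R to E, flip to black, move to (5,3). |black|=3
Step 3: on WHITE (5,3): turn R to S, flip to black, move to (6,3). |black|=4
Step 4: on WHITE (6,3): turn R to W, flip to black, move to (6,2). |black|=5
Step 5: on BLACK (6,2): turn L to S, flip to white, move to (7,2). |black|=4
Step 6: on WHITE (7,2): turn R to W, flip to black, move to (7,1). |black|=5
Step 7: on WHITE (7,1): turn R to N, flip to black, move to (6,1). |black|=6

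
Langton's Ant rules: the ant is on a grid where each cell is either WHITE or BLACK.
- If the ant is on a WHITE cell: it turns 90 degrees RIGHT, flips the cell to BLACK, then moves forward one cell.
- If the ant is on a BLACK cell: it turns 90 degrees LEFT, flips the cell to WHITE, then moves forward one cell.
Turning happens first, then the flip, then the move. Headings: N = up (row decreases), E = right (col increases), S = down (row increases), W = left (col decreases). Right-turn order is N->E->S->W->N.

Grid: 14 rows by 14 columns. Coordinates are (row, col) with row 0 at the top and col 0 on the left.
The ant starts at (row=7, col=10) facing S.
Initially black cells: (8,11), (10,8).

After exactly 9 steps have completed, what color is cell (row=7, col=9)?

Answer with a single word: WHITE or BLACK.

Step 1: on WHITE (7,10): turn R to W, flip to black, move to (7,9). |black|=3
Step 2: on WHITE (7,9): turn R to N, flip to black, move to (6,9). |black|=4
Step 3: on WHITE (6,9): turn R to E, flip to black, move to (6,10). |black|=5
Step 4: on WHITE (6,10): turn R to S, flip to black, move to (7,10). |black|=6
Step 5: on BLACK (7,10): turn L to E, flip to white, move to (7,11). |black|=5
Step 6: on WHITE (7,11): turn R to S, flip to black, move to (8,11). |black|=6
Step 7: on BLACK (8,11): turn L to E, flip to white, move to (8,12). |black|=5
Step 8: on WHITE (8,12): turn R to S, flip to black, move to (9,12). |black|=6
Step 9: on WHITE (9,12): turn R to W, flip to black, move to (9,11). |black|=7

Answer: BLACK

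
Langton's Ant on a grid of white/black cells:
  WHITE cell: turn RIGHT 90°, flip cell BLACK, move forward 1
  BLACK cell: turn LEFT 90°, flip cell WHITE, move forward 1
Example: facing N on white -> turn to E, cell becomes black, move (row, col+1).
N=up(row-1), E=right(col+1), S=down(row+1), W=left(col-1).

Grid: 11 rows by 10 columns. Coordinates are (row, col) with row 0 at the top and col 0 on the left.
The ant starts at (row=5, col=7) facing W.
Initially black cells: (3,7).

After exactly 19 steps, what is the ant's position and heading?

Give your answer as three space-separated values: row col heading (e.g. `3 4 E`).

Step 1: on WHITE (5,7): turn R to N, flip to black, move to (4,7). |black|=2
Step 2: on WHITE (4,7): turn R to E, flip to black, move to (4,8). |black|=3
Step 3: on WHITE (4,8): turn R to S, flip to black, move to (5,8). |black|=4
Step 4: on WHITE (5,8): turn R to W, flip to black, move to (5,7). |black|=5
Step 5: on BLACK (5,7): turn L to S, flip to white, move to (6,7). |black|=4
Step 6: on WHITE (6,7): turn R to W, flip to black, move to (6,6). |black|=5
Step 7: on WHITE (6,6): turn R to N, flip to black, move to (5,6). |black|=6
Step 8: on WHITE (5,6): turn R to E, flip to black, move to (5,7). |black|=7
Step 9: on WHITE (5,7): turn R to S, flip to black, move to (6,7). |black|=8
Step 10: on BLACK (6,7): turn L to E, flip to white, move to (6,8). |black|=7
Step 11: on WHITE (6,8): turn R to S, flip to black, move to (7,8). |black|=8
Step 12: on WHITE (7,8): turn R to W, flip to black, move to (7,7). |black|=9
Step 13: on WHITE (7,7): turn R to N, flip to black, move to (6,7). |black|=10
Step 14: on WHITE (6,7): turn R to E, flip to black, move to (6,8). |black|=11
Step 15: on BLACK (6,8): turn L to N, flip to white, move to (5,8). |black|=10
Step 16: on BLACK (5,8): turn L to W, flip to white, move to (5,7). |black|=9
Step 17: on BLACK (5,7): turn L to S, flip to white, move to (6,7). |black|=8
Step 18: on BLACK (6,7): turn L to E, flip to white, move to (6,8). |black|=7
Step 19: on WHITE (6,8): turn R to S, flip to black, move to (7,8). |black|=8

Answer: 7 8 S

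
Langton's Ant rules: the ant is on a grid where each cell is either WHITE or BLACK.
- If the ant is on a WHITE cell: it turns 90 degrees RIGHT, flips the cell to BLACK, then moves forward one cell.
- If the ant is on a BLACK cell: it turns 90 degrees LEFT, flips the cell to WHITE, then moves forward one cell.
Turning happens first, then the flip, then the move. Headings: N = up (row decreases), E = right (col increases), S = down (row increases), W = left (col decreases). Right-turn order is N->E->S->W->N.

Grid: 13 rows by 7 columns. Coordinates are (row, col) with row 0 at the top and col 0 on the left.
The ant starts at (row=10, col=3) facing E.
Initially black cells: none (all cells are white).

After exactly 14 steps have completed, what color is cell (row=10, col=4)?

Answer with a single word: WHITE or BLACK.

Step 1: on WHITE (10,3): turn R to S, flip to black, move to (11,3). |black|=1
Step 2: on WHITE (11,3): turn R to W, flip to black, move to (11,2). |black|=2
Step 3: on WHITE (11,2): turn R to N, flip to black, move to (10,2). |black|=3
Step 4: on WHITE (10,2): turn R to E, flip to black, move to (10,3). |black|=4
Step 5: on BLACK (10,3): turn L to N, flip to white, move to (9,3). |black|=3
Step 6: on WHITE (9,3): turn R to E, flip to black, move to (9,4). |black|=4
Step 7: on WHITE (9,4): turn R to S, flip to black, move to (10,4). |black|=5
Step 8: on WHITE (10,4): turn R to W, flip to black, move to (10,3). |black|=6
Step 9: on WHITE (10,3): turn R to N, flip to black, move to (9,3). |black|=7
Step 10: on BLACK (9,3): turn L to W, flip to white, move to (9,2). |black|=6
Step 11: on WHITE (9,2): turn R to N, flip to black, move to (8,2). |black|=7
Step 12: on WHITE (8,2): turn R to E, flip to black, move to (8,3). |black|=8
Step 13: on WHITE (8,3): turn R to S, flip to black, move to (9,3). |black|=9
Step 14: on WHITE (9,3): turn R to W, flip to black, move to (9,2). |black|=10

Answer: BLACK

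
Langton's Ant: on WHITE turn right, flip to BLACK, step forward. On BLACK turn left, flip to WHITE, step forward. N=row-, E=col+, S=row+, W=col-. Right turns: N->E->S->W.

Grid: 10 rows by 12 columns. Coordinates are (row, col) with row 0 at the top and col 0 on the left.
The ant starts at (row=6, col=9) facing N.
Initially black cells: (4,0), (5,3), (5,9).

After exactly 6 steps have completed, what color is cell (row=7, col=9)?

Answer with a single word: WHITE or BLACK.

Answer: BLACK

Derivation:
Step 1: on WHITE (6,9): turn R to E, flip to black, move to (6,10). |black|=4
Step 2: on WHITE (6,10): turn R to S, flip to black, move to (7,10). |black|=5
Step 3: on WHITE (7,10): turn R to W, flip to black, move to (7,9). |black|=6
Step 4: on WHITE (7,9): turn R to N, flip to black, move to (6,9). |black|=7
Step 5: on BLACK (6,9): turn L to W, flip to white, move to (6,8). |black|=6
Step 6: on WHITE (6,8): turn R to N, flip to black, move to (5,8). |black|=7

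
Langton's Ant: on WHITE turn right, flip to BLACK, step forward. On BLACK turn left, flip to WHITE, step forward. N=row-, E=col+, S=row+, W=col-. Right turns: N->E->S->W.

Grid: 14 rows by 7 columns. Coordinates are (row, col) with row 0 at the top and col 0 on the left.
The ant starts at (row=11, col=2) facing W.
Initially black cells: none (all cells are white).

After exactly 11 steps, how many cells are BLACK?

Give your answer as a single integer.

Answer: 7

Derivation:
Step 1: on WHITE (11,2): turn R to N, flip to black, move to (10,2). |black|=1
Step 2: on WHITE (10,2): turn R to E, flip to black, move to (10,3). |black|=2
Step 3: on WHITE (10,3): turn R to S, flip to black, move to (11,3). |black|=3
Step 4: on WHITE (11,3): turn R to W, flip to black, move to (11,2). |black|=4
Step 5: on BLACK (11,2): turn L to S, flip to white, move to (12,2). |black|=3
Step 6: on WHITE (12,2): turn R to W, flip to black, move to (12,1). |black|=4
Step 7: on WHITE (12,1): turn R to N, flip to black, move to (11,1). |black|=5
Step 8: on WHITE (11,1): turn R to E, flip to black, move to (11,2). |black|=6
Step 9: on WHITE (11,2): turn R to S, flip to black, move to (12,2). |black|=7
Step 10: on BLACK (12,2): turn L to E, flip to white, move to (12,3). |black|=6
Step 11: on WHITE (12,3): turn R to S, flip to black, move to (13,3). |black|=7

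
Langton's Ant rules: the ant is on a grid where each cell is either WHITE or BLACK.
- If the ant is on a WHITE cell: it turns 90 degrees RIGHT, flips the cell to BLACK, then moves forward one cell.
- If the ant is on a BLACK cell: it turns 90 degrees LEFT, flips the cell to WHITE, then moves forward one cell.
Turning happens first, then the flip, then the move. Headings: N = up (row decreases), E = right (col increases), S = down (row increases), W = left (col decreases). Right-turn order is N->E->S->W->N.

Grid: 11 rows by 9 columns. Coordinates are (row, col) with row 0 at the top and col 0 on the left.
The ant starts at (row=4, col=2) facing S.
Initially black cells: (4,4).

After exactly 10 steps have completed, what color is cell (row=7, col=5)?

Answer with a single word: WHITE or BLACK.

Answer: WHITE

Derivation:
Step 1: on WHITE (4,2): turn R to W, flip to black, move to (4,1). |black|=2
Step 2: on WHITE (4,1): turn R to N, flip to black, move to (3,1). |black|=3
Step 3: on WHITE (3,1): turn R to E, flip to black, move to (3,2). |black|=4
Step 4: on WHITE (3,2): turn R to S, flip to black, move to (4,2). |black|=5
Step 5: on BLACK (4,2): turn L to E, flip to white, move to (4,3). |black|=4
Step 6: on WHITE (4,3): turn R to S, flip to black, move to (5,3). |black|=5
Step 7: on WHITE (5,3): turn R to W, flip to black, move to (5,2). |black|=6
Step 8: on WHITE (5,2): turn R to N, flip to black, move to (4,2). |black|=7
Step 9: on WHITE (4,2): turn R to E, flip to black, move to (4,3). |black|=8
Step 10: on BLACK (4,3): turn L to N, flip to white, move to (3,3). |black|=7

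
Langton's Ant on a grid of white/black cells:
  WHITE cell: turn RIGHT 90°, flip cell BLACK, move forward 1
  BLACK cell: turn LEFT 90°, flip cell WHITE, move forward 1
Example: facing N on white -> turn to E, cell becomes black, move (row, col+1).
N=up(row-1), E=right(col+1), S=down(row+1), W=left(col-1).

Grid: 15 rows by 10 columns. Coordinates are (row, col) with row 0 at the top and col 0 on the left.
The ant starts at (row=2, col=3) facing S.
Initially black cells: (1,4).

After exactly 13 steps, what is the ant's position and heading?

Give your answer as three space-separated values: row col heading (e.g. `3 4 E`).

Step 1: on WHITE (2,3): turn R to W, flip to black, move to (2,2). |black|=2
Step 2: on WHITE (2,2): turn R to N, flip to black, move to (1,2). |black|=3
Step 3: on WHITE (1,2): turn R to E, flip to black, move to (1,3). |black|=4
Step 4: on WHITE (1,3): turn R to S, flip to black, move to (2,3). |black|=5
Step 5: on BLACK (2,3): turn L to E, flip to white, move to (2,4). |black|=4
Step 6: on WHITE (2,4): turn R to S, flip to black, move to (3,4). |black|=5
Step 7: on WHITE (3,4): turn R to W, flip to black, move to (3,3). |black|=6
Step 8: on WHITE (3,3): turn R to N, flip to black, move to (2,3). |black|=7
Step 9: on WHITE (2,3): turn R to E, flip to black, move to (2,4). |black|=8
Step 10: on BLACK (2,4): turn L to N, flip to white, move to (1,4). |black|=7
Step 11: on BLACK (1,4): turn L to W, flip to white, move to (1,3). |black|=6
Step 12: on BLACK (1,3): turn L to S, flip to white, move to (2,3). |black|=5
Step 13: on BLACK (2,3): turn L to E, flip to white, move to (2,4). |black|=4

Answer: 2 4 E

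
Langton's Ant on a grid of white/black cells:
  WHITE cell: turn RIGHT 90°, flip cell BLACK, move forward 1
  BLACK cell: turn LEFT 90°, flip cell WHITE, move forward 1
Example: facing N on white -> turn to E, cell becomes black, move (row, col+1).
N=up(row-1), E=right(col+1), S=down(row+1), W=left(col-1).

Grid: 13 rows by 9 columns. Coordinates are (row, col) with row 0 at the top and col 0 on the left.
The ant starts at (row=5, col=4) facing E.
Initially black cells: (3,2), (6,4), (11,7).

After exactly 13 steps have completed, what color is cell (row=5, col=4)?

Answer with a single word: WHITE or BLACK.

Answer: WHITE

Derivation:
Step 1: on WHITE (5,4): turn R to S, flip to black, move to (6,4). |black|=4
Step 2: on BLACK (6,4): turn L to E, flip to white, move to (6,5). |black|=3
Step 3: on WHITE (6,5): turn R to S, flip to black, move to (7,5). |black|=4
Step 4: on WHITE (7,5): turn R to W, flip to black, move to (7,4). |black|=5
Step 5: on WHITE (7,4): turn R to N, flip to black, move to (6,4). |black|=6
Step 6: on WHITE (6,4): turn R to E, flip to black, move to (6,5). |black|=7
Step 7: on BLACK (6,5): turn L to N, flip to white, move to (5,5). |black|=6
Step 8: on WHITE (5,5): turn R to E, flip to black, move to (5,6). |black|=7
Step 9: on WHITE (5,6): turn R to S, flip to black, move to (6,6). |black|=8
Step 10: on WHITE (6,6): turn R to W, flip to black, move to (6,5). |black|=9
Step 11: on WHITE (6,5): turn R to N, flip to black, move to (5,5). |black|=10
Step 12: on BLACK (5,5): turn L to W, flip to white, move to (5,4). |black|=9
Step 13: on BLACK (5,4): turn L to S, flip to white, move to (6,4). |black|=8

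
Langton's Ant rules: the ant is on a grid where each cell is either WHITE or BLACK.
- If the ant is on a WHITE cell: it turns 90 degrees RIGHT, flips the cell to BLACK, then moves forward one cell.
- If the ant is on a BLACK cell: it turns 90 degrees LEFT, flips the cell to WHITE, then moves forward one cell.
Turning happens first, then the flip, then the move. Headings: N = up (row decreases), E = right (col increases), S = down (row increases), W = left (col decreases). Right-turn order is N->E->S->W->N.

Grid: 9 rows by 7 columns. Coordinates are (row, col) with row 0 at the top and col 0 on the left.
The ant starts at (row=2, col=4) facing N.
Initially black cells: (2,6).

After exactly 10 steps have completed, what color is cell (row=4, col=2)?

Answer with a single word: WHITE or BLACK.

Step 1: on WHITE (2,4): turn R to E, flip to black, move to (2,5). |black|=2
Step 2: on WHITE (2,5): turn R to S, flip to black, move to (3,5). |black|=3
Step 3: on WHITE (3,5): turn R to W, flip to black, move to (3,4). |black|=4
Step 4: on WHITE (3,4): turn R to N, flip to black, move to (2,4). |black|=5
Step 5: on BLACK (2,4): turn L to W, flip to white, move to (2,3). |black|=4
Step 6: on WHITE (2,3): turn R to N, flip to black, move to (1,3). |black|=5
Step 7: on WHITE (1,3): turn R to E, flip to black, move to (1,4). |black|=6
Step 8: on WHITE (1,4): turn R to S, flip to black, move to (2,4). |black|=7
Step 9: on WHITE (2,4): turn R to W, flip to black, move to (2,3). |black|=8
Step 10: on BLACK (2,3): turn L to S, flip to white, move to (3,3). |black|=7

Answer: WHITE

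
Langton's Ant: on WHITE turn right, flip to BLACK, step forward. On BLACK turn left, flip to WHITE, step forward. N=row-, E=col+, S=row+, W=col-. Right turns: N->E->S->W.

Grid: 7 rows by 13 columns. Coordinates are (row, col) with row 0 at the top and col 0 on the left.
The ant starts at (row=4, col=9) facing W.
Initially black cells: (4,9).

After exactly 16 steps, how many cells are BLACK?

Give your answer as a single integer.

Step 1: on BLACK (4,9): turn L to S, flip to white, move to (5,9). |black|=0
Step 2: on WHITE (5,9): turn R to W, flip to black, move to (5,8). |black|=1
Step 3: on WHITE (5,8): turn R to N, flip to black, move to (4,8). |black|=2
Step 4: on WHITE (4,8): turn R to E, flip to black, move to (4,9). |black|=3
Step 5: on WHITE (4,9): turn R to S, flip to black, move to (5,9). |black|=4
Step 6: on BLACK (5,9): turn L to E, flip to white, move to (5,10). |black|=3
Step 7: on WHITE (5,10): turn R to S, flip to black, move to (6,10). |black|=4
Step 8: on WHITE (6,10): turn R to W, flip to black, move to (6,9). |black|=5
Step 9: on WHITE (6,9): turn R to N, flip to black, move to (5,9). |black|=6
Step 10: on WHITE (5,9): turn R to E, flip to black, move to (5,10). |black|=7
Step 11: on BLACK (5,10): turn L to N, flip to white, move to (4,10). |black|=6
Step 12: on WHITE (4,10): turn R to E, flip to black, move to (4,11). |black|=7
Step 13: on WHITE (4,11): turn R to S, flip to black, move to (5,11). |black|=8
Step 14: on WHITE (5,11): turn R to W, flip to black, move to (5,10). |black|=9
Step 15: on WHITE (5,10): turn R to N, flip to black, move to (4,10). |black|=10
Step 16: on BLACK (4,10): turn L to W, flip to white, move to (4,9). |black|=9

Answer: 9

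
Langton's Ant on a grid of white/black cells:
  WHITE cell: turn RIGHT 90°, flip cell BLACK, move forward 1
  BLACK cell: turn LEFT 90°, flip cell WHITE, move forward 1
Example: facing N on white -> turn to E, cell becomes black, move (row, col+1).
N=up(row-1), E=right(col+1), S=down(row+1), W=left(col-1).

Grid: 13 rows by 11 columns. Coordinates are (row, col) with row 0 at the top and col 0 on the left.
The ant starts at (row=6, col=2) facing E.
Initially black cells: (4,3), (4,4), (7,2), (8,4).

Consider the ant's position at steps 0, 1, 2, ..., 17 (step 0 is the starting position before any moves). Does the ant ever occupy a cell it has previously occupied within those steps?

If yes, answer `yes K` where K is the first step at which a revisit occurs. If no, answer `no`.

Answer: yes 5

Derivation:
Step 1: on WHITE (6,2): turn R to S, flip to black, move to (7,2). |black|=5 — new cell
Step 2: on BLACK (7,2): turn L to E, flip to white, move to (7,3). |black|=4 — new cell
Step 3: on WHITE (7,3): turn R to S, flip to black, move to (8,3). |black|=5 — new cell
Step 4: on WHITE (8,3): turn R to W, flip to black, move to (8,2). |black|=6 — new cell
Step 5: on WHITE (8,2): turn R to N, flip to black, move to (7,2). |black|=7 — REVISIT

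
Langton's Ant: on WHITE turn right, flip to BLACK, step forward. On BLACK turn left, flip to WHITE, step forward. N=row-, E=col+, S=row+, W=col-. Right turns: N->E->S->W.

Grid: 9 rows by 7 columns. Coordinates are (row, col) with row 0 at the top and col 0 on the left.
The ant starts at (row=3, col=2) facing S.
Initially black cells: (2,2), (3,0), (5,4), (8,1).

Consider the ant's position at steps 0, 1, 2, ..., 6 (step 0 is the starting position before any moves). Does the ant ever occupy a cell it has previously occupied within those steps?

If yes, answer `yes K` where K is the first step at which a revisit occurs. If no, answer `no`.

Step 1: on WHITE (3,2): turn R to W, flip to black, move to (3,1). |black|=5 — new cell
Step 2: on WHITE (3,1): turn R to N, flip to black, move to (2,1). |black|=6 — new cell
Step 3: on WHITE (2,1): turn R to E, flip to black, move to (2,2). |black|=7 — new cell
Step 4: on BLACK (2,2): turn L to N, flip to white, move to (1,2). |black|=6 — new cell
Step 5: on WHITE (1,2): turn R to E, flip to black, move to (1,3). |black|=7 — new cell
Step 6: on WHITE (1,3): turn R to S, flip to black, move to (2,3). |black|=8 — new cell
No revisit within 6 steps.

Answer: no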